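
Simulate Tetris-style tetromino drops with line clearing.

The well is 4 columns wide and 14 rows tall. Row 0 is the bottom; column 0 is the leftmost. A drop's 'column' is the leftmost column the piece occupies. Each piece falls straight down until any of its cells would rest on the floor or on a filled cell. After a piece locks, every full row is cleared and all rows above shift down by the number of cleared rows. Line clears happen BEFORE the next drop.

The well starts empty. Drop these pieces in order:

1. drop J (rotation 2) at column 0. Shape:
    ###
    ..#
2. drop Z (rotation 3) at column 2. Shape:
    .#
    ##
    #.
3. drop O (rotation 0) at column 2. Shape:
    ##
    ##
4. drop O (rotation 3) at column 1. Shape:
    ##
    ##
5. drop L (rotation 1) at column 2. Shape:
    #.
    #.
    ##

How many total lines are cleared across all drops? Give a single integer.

Drop 1: J rot2 at col 0 lands with bottom-row=0; cleared 0 line(s) (total 0); column heights now [2 2 2 0], max=2
Drop 2: Z rot3 at col 2 lands with bottom-row=2; cleared 0 line(s) (total 0); column heights now [2 2 4 5], max=5
Drop 3: O rot0 at col 2 lands with bottom-row=5; cleared 0 line(s) (total 0); column heights now [2 2 7 7], max=7
Drop 4: O rot3 at col 1 lands with bottom-row=7; cleared 0 line(s) (total 0); column heights now [2 9 9 7], max=9
Drop 5: L rot1 at col 2 lands with bottom-row=9; cleared 0 line(s) (total 0); column heights now [2 9 12 10], max=12

Answer: 0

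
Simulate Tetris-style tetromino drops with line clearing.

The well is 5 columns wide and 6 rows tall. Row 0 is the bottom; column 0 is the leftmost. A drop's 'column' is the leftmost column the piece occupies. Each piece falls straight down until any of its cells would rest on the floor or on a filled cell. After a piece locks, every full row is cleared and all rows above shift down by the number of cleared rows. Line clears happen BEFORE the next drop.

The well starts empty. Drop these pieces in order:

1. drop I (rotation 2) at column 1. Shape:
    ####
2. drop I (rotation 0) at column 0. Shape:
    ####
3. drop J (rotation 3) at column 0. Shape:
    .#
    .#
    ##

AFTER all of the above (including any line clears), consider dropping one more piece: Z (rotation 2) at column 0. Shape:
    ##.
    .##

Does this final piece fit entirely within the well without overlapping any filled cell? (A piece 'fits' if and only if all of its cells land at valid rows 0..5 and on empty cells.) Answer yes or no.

Drop 1: I rot2 at col 1 lands with bottom-row=0; cleared 0 line(s) (total 0); column heights now [0 1 1 1 1], max=1
Drop 2: I rot0 at col 0 lands with bottom-row=1; cleared 0 line(s) (total 0); column heights now [2 2 2 2 1], max=2
Drop 3: J rot3 at col 0 lands with bottom-row=2; cleared 0 line(s) (total 0); column heights now [3 5 2 2 1], max=5
Test piece Z rot2 at col 0 (width 3): heights before test = [3 5 2 2 1]; fits = False

Answer: no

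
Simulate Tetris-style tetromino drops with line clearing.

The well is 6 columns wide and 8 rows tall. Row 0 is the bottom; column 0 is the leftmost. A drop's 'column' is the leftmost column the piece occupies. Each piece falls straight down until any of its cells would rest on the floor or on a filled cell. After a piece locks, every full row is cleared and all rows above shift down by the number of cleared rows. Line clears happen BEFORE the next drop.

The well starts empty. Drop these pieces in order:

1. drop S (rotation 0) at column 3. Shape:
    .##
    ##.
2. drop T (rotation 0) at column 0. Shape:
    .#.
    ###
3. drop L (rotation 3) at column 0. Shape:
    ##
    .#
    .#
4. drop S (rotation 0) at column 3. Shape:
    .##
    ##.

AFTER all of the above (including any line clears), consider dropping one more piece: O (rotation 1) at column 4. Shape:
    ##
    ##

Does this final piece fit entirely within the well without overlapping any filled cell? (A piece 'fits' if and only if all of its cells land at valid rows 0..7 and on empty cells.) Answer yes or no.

Answer: yes

Derivation:
Drop 1: S rot0 at col 3 lands with bottom-row=0; cleared 0 line(s) (total 0); column heights now [0 0 0 1 2 2], max=2
Drop 2: T rot0 at col 0 lands with bottom-row=0; cleared 0 line(s) (total 0); column heights now [1 2 1 1 2 2], max=2
Drop 3: L rot3 at col 0 lands with bottom-row=2; cleared 0 line(s) (total 0); column heights now [5 5 1 1 2 2], max=5
Drop 4: S rot0 at col 3 lands with bottom-row=2; cleared 0 line(s) (total 0); column heights now [5 5 1 3 4 4], max=5
Test piece O rot1 at col 4 (width 2): heights before test = [5 5 1 3 4 4]; fits = True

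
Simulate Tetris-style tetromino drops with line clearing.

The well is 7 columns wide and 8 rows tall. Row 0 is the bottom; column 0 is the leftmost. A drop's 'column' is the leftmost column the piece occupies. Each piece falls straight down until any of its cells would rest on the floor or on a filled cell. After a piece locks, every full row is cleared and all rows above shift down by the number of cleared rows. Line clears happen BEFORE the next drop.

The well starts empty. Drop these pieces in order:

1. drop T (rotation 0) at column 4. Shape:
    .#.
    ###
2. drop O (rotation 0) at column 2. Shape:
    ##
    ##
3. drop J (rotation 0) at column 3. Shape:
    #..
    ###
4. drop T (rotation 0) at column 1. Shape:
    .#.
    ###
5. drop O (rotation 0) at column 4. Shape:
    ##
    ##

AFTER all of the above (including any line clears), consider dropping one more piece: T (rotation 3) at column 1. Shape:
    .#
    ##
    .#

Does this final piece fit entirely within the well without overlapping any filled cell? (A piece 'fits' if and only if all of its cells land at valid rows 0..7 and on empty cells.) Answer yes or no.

Answer: no

Derivation:
Drop 1: T rot0 at col 4 lands with bottom-row=0; cleared 0 line(s) (total 0); column heights now [0 0 0 0 1 2 1], max=2
Drop 2: O rot0 at col 2 lands with bottom-row=0; cleared 0 line(s) (total 0); column heights now [0 0 2 2 1 2 1], max=2
Drop 3: J rot0 at col 3 lands with bottom-row=2; cleared 0 line(s) (total 0); column heights now [0 0 2 4 3 3 1], max=4
Drop 4: T rot0 at col 1 lands with bottom-row=4; cleared 0 line(s) (total 0); column heights now [0 5 6 5 3 3 1], max=6
Drop 5: O rot0 at col 4 lands with bottom-row=3; cleared 0 line(s) (total 0); column heights now [0 5 6 5 5 5 1], max=6
Test piece T rot3 at col 1 (width 2): heights before test = [0 5 6 5 5 5 1]; fits = False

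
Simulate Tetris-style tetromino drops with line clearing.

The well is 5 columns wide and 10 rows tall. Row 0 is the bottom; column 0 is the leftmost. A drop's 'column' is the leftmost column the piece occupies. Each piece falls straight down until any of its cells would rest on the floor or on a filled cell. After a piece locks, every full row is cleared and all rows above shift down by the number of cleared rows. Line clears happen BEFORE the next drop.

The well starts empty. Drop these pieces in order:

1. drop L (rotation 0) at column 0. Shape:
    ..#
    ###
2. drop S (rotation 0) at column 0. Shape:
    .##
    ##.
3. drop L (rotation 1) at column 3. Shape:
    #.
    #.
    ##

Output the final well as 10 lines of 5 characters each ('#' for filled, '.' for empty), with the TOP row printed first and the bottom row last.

Drop 1: L rot0 at col 0 lands with bottom-row=0; cleared 0 line(s) (total 0); column heights now [1 1 2 0 0], max=2
Drop 2: S rot0 at col 0 lands with bottom-row=1; cleared 0 line(s) (total 0); column heights now [2 3 3 0 0], max=3
Drop 3: L rot1 at col 3 lands with bottom-row=0; cleared 1 line(s) (total 1); column heights now [1 2 2 2 0], max=2

Answer: .....
.....
.....
.....
.....
.....
.....
.....
.###.
####.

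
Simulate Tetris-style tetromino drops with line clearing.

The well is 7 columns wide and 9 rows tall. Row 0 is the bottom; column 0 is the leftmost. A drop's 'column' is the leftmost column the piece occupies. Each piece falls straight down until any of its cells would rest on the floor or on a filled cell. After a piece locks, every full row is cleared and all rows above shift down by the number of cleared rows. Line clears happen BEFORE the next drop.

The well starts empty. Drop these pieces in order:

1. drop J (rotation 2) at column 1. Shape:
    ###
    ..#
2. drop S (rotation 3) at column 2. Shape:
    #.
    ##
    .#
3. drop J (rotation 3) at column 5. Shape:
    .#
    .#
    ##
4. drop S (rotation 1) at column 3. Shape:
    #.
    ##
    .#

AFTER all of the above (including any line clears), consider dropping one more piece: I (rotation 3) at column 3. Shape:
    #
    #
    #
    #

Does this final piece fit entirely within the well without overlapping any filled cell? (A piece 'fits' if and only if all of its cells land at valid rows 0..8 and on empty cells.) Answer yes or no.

Answer: no

Derivation:
Drop 1: J rot2 at col 1 lands with bottom-row=0; cleared 0 line(s) (total 0); column heights now [0 2 2 2 0 0 0], max=2
Drop 2: S rot3 at col 2 lands with bottom-row=2; cleared 0 line(s) (total 0); column heights now [0 2 5 4 0 0 0], max=5
Drop 3: J rot3 at col 5 lands with bottom-row=0; cleared 0 line(s) (total 0); column heights now [0 2 5 4 0 1 3], max=5
Drop 4: S rot1 at col 3 lands with bottom-row=3; cleared 0 line(s) (total 0); column heights now [0 2 5 6 5 1 3], max=6
Test piece I rot3 at col 3 (width 1): heights before test = [0 2 5 6 5 1 3]; fits = False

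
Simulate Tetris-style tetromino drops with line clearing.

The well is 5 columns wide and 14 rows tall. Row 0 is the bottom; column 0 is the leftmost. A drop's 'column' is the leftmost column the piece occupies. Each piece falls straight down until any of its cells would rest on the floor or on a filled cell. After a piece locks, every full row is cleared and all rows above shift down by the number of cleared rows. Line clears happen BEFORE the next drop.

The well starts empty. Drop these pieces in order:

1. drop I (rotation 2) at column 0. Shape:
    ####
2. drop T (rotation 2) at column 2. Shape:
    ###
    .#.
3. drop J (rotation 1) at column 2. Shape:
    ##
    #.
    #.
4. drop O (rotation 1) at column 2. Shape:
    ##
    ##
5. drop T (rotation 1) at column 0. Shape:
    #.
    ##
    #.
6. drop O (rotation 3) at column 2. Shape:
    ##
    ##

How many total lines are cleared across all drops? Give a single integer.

Answer: 1

Derivation:
Drop 1: I rot2 at col 0 lands with bottom-row=0; cleared 0 line(s) (total 0); column heights now [1 1 1 1 0], max=1
Drop 2: T rot2 at col 2 lands with bottom-row=1; cleared 0 line(s) (total 0); column heights now [1 1 3 3 3], max=3
Drop 3: J rot1 at col 2 lands with bottom-row=3; cleared 0 line(s) (total 0); column heights now [1 1 6 6 3], max=6
Drop 4: O rot1 at col 2 lands with bottom-row=6; cleared 0 line(s) (total 0); column heights now [1 1 8 8 3], max=8
Drop 5: T rot1 at col 0 lands with bottom-row=1; cleared 1 line(s) (total 1); column heights now [3 1 7 7 0], max=7
Drop 6: O rot3 at col 2 lands with bottom-row=7; cleared 0 line(s) (total 1); column heights now [3 1 9 9 0], max=9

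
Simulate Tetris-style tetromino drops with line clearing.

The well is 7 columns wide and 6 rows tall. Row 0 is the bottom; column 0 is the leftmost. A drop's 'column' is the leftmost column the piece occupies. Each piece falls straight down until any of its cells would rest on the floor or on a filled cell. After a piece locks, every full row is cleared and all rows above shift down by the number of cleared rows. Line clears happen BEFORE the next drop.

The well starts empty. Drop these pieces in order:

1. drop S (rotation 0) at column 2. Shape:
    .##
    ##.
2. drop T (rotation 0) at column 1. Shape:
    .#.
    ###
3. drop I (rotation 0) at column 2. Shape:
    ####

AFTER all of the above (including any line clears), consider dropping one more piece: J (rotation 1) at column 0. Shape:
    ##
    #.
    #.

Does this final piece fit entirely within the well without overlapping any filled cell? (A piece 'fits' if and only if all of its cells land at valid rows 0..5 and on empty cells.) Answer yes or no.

Drop 1: S rot0 at col 2 lands with bottom-row=0; cleared 0 line(s) (total 0); column heights now [0 0 1 2 2 0 0], max=2
Drop 2: T rot0 at col 1 lands with bottom-row=2; cleared 0 line(s) (total 0); column heights now [0 3 4 3 2 0 0], max=4
Drop 3: I rot0 at col 2 lands with bottom-row=4; cleared 0 line(s) (total 0); column heights now [0 3 5 5 5 5 0], max=5
Test piece J rot1 at col 0 (width 2): heights before test = [0 3 5 5 5 5 0]; fits = True

Answer: yes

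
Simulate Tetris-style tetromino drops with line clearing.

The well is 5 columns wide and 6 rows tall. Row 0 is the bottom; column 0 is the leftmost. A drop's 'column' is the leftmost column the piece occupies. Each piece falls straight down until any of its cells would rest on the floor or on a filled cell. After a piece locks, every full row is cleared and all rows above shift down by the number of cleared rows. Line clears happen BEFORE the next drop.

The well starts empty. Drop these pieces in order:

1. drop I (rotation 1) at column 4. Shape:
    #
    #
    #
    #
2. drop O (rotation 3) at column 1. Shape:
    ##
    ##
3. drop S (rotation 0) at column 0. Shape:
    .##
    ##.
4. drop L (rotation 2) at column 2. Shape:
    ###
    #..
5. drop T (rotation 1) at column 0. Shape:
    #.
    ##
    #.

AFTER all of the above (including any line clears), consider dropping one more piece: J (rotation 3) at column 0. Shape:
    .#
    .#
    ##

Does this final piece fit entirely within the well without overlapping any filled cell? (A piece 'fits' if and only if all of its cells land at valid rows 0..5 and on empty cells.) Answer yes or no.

Answer: no

Derivation:
Drop 1: I rot1 at col 4 lands with bottom-row=0; cleared 0 line(s) (total 0); column heights now [0 0 0 0 4], max=4
Drop 2: O rot3 at col 1 lands with bottom-row=0; cleared 0 line(s) (total 0); column heights now [0 2 2 0 4], max=4
Drop 3: S rot0 at col 0 lands with bottom-row=2; cleared 0 line(s) (total 0); column heights now [3 4 4 0 4], max=4
Drop 4: L rot2 at col 2 lands with bottom-row=4; cleared 0 line(s) (total 0); column heights now [3 4 6 6 6], max=6
Drop 5: T rot1 at col 0 lands with bottom-row=3; cleared 0 line(s) (total 0); column heights now [6 5 6 6 6], max=6
Test piece J rot3 at col 0 (width 2): heights before test = [6 5 6 6 6]; fits = False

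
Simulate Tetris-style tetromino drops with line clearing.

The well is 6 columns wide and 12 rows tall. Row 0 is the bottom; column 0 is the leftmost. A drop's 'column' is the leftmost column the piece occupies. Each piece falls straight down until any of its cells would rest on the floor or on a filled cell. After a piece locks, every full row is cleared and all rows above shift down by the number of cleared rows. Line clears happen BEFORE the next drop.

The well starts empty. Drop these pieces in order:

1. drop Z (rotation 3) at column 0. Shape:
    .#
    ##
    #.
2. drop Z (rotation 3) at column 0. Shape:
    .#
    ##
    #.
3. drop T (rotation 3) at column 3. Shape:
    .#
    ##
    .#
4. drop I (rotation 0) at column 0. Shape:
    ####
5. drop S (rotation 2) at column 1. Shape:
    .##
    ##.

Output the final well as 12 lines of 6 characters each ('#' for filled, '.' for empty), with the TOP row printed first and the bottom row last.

Drop 1: Z rot3 at col 0 lands with bottom-row=0; cleared 0 line(s) (total 0); column heights now [2 3 0 0 0 0], max=3
Drop 2: Z rot3 at col 0 lands with bottom-row=2; cleared 0 line(s) (total 0); column heights now [4 5 0 0 0 0], max=5
Drop 3: T rot3 at col 3 lands with bottom-row=0; cleared 0 line(s) (total 0); column heights now [4 5 0 2 3 0], max=5
Drop 4: I rot0 at col 0 lands with bottom-row=5; cleared 0 line(s) (total 0); column heights now [6 6 6 6 3 0], max=6
Drop 5: S rot2 at col 1 lands with bottom-row=6; cleared 0 line(s) (total 0); column heights now [6 7 8 8 3 0], max=8

Answer: ......
......
......
......
..##..
.##...
####..
.#....
##....
##..#.
##.##.
#...#.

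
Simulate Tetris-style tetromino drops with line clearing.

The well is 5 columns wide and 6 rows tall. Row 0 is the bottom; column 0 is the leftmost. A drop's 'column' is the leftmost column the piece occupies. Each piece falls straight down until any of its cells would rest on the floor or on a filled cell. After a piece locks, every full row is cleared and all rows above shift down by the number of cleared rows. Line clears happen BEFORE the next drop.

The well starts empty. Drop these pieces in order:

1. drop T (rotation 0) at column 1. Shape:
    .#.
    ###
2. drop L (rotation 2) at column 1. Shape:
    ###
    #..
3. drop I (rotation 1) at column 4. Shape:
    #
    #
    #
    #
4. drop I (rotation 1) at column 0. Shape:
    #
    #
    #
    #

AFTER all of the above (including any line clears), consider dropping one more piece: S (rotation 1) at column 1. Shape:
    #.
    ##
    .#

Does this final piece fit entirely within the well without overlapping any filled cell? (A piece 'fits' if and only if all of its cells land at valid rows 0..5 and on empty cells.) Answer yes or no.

Drop 1: T rot0 at col 1 lands with bottom-row=0; cleared 0 line(s) (total 0); column heights now [0 1 2 1 0], max=2
Drop 2: L rot2 at col 1 lands with bottom-row=1; cleared 0 line(s) (total 0); column heights now [0 3 3 3 0], max=3
Drop 3: I rot1 at col 4 lands with bottom-row=0; cleared 0 line(s) (total 0); column heights now [0 3 3 3 4], max=4
Drop 4: I rot1 at col 0 lands with bottom-row=0; cleared 2 line(s) (total 2); column heights now [2 1 1 0 2], max=2
Test piece S rot1 at col 1 (width 2): heights before test = [2 1 1 0 2]; fits = True

Answer: yes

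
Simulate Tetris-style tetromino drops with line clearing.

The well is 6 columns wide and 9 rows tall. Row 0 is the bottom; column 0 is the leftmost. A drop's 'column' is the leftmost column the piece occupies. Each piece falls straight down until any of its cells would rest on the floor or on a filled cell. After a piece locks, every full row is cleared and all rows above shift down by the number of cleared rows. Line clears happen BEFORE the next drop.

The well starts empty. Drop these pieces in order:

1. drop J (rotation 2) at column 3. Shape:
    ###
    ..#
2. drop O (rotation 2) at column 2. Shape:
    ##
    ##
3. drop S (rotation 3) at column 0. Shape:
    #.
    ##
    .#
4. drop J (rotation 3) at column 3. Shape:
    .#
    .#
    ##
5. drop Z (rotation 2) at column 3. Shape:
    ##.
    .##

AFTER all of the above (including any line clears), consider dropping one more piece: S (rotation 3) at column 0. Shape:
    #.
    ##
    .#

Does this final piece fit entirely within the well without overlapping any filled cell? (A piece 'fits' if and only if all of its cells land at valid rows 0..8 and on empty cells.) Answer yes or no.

Drop 1: J rot2 at col 3 lands with bottom-row=0; cleared 0 line(s) (total 0); column heights now [0 0 0 2 2 2], max=2
Drop 2: O rot2 at col 2 lands with bottom-row=2; cleared 0 line(s) (total 0); column heights now [0 0 4 4 2 2], max=4
Drop 3: S rot3 at col 0 lands with bottom-row=0; cleared 0 line(s) (total 0); column heights now [3 2 4 4 2 2], max=4
Drop 4: J rot3 at col 3 lands with bottom-row=4; cleared 0 line(s) (total 0); column heights now [3 2 4 5 7 2], max=7
Drop 5: Z rot2 at col 3 lands with bottom-row=7; cleared 0 line(s) (total 0); column heights now [3 2 4 9 9 8], max=9
Test piece S rot3 at col 0 (width 2): heights before test = [3 2 4 9 9 8]; fits = True

Answer: yes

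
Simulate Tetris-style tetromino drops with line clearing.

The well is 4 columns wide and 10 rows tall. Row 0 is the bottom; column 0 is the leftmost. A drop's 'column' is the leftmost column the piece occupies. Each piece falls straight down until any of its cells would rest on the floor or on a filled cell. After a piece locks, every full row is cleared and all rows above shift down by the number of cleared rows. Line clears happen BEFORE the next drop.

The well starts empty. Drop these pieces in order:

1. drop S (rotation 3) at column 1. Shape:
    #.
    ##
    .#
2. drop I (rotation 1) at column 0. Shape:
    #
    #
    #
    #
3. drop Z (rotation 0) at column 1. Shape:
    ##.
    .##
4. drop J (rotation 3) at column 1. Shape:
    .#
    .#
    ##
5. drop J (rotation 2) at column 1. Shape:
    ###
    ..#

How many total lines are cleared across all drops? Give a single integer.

Drop 1: S rot3 at col 1 lands with bottom-row=0; cleared 0 line(s) (total 0); column heights now [0 3 2 0], max=3
Drop 2: I rot1 at col 0 lands with bottom-row=0; cleared 0 line(s) (total 0); column heights now [4 3 2 0], max=4
Drop 3: Z rot0 at col 1 lands with bottom-row=2; cleared 1 line(s) (total 1); column heights now [3 3 3 0], max=3
Drop 4: J rot3 at col 1 lands with bottom-row=3; cleared 0 line(s) (total 1); column heights now [3 4 6 0], max=6
Drop 5: J rot2 at col 1 lands with bottom-row=5; cleared 0 line(s) (total 1); column heights now [3 7 7 7], max=7

Answer: 1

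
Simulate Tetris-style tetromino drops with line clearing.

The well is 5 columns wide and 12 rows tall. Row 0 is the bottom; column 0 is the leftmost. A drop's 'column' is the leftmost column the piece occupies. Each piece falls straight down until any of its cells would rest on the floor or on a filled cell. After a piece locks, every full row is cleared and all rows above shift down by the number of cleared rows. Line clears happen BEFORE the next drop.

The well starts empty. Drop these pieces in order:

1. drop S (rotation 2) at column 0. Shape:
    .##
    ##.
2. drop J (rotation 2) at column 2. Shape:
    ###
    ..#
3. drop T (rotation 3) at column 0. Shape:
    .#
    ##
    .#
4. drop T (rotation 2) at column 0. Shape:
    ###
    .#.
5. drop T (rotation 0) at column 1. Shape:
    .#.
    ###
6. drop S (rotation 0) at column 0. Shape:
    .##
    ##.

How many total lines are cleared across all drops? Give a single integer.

Drop 1: S rot2 at col 0 lands with bottom-row=0; cleared 0 line(s) (total 0); column heights now [1 2 2 0 0], max=2
Drop 2: J rot2 at col 2 lands with bottom-row=1; cleared 0 line(s) (total 0); column heights now [1 2 3 3 3], max=3
Drop 3: T rot3 at col 0 lands with bottom-row=2; cleared 0 line(s) (total 0); column heights now [4 5 3 3 3], max=5
Drop 4: T rot2 at col 0 lands with bottom-row=5; cleared 0 line(s) (total 0); column heights now [7 7 7 3 3], max=7
Drop 5: T rot0 at col 1 lands with bottom-row=7; cleared 0 line(s) (total 0); column heights now [7 8 9 8 3], max=9
Drop 6: S rot0 at col 0 lands with bottom-row=8; cleared 0 line(s) (total 0); column heights now [9 10 10 8 3], max=10

Answer: 0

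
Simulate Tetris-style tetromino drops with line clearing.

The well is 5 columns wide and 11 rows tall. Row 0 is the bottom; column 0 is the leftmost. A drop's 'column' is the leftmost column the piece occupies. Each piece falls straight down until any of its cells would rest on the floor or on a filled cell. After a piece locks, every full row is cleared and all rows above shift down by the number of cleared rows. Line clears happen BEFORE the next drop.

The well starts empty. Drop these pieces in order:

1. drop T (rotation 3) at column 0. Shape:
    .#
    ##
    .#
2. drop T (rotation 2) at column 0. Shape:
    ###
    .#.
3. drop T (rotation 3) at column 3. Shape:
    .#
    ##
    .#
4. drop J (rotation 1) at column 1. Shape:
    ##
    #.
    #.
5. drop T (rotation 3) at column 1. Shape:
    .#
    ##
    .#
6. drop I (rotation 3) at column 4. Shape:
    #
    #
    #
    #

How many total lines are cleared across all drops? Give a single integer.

Drop 1: T rot3 at col 0 lands with bottom-row=0; cleared 0 line(s) (total 0); column heights now [2 3 0 0 0], max=3
Drop 2: T rot2 at col 0 lands with bottom-row=3; cleared 0 line(s) (total 0); column heights now [5 5 5 0 0], max=5
Drop 3: T rot3 at col 3 lands with bottom-row=0; cleared 0 line(s) (total 0); column heights now [5 5 5 2 3], max=5
Drop 4: J rot1 at col 1 lands with bottom-row=5; cleared 0 line(s) (total 0); column heights now [5 8 8 2 3], max=8
Drop 5: T rot3 at col 1 lands with bottom-row=8; cleared 0 line(s) (total 0); column heights now [5 10 11 2 3], max=11
Drop 6: I rot3 at col 4 lands with bottom-row=3; cleared 0 line(s) (total 0); column heights now [5 10 11 2 7], max=11

Answer: 0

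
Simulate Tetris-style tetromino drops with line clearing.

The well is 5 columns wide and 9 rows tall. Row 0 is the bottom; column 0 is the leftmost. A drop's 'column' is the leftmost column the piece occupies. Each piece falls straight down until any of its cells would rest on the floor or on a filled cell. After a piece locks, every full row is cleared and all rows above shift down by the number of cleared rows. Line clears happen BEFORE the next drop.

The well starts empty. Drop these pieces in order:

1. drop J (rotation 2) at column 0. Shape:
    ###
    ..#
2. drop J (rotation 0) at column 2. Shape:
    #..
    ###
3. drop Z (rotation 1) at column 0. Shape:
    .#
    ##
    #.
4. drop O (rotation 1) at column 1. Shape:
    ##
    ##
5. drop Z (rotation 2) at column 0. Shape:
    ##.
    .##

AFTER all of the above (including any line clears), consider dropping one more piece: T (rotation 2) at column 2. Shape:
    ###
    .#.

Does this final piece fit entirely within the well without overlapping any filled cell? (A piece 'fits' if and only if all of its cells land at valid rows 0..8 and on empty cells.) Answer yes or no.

Answer: yes

Derivation:
Drop 1: J rot2 at col 0 lands with bottom-row=0; cleared 0 line(s) (total 0); column heights now [2 2 2 0 0], max=2
Drop 2: J rot0 at col 2 lands with bottom-row=2; cleared 0 line(s) (total 0); column heights now [2 2 4 3 3], max=4
Drop 3: Z rot1 at col 0 lands with bottom-row=2; cleared 0 line(s) (total 0); column heights now [4 5 4 3 3], max=5
Drop 4: O rot1 at col 1 lands with bottom-row=5; cleared 0 line(s) (total 0); column heights now [4 7 7 3 3], max=7
Drop 5: Z rot2 at col 0 lands with bottom-row=7; cleared 0 line(s) (total 0); column heights now [9 9 8 3 3], max=9
Test piece T rot2 at col 2 (width 3): heights before test = [9 9 8 3 3]; fits = True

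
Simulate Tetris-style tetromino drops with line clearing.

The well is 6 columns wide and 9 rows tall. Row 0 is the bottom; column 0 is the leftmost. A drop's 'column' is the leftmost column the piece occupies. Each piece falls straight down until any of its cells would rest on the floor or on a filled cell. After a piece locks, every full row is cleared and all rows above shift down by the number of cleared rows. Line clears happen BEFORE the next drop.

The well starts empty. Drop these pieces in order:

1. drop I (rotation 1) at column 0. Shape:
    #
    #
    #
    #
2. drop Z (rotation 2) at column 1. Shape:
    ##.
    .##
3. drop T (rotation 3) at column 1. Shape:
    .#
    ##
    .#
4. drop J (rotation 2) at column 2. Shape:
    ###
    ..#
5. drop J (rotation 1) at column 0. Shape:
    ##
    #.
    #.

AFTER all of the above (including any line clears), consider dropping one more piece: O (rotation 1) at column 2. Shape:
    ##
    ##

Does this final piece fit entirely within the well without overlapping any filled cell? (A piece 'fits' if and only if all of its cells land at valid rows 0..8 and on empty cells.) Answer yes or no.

Drop 1: I rot1 at col 0 lands with bottom-row=0; cleared 0 line(s) (total 0); column heights now [4 0 0 0 0 0], max=4
Drop 2: Z rot2 at col 1 lands with bottom-row=0; cleared 0 line(s) (total 0); column heights now [4 2 2 1 0 0], max=4
Drop 3: T rot3 at col 1 lands with bottom-row=2; cleared 0 line(s) (total 0); column heights now [4 4 5 1 0 0], max=5
Drop 4: J rot2 at col 2 lands with bottom-row=4; cleared 0 line(s) (total 0); column heights now [4 4 6 6 6 0], max=6
Drop 5: J rot1 at col 0 lands with bottom-row=4; cleared 0 line(s) (total 0); column heights now [7 7 6 6 6 0], max=7
Test piece O rot1 at col 2 (width 2): heights before test = [7 7 6 6 6 0]; fits = True

Answer: yes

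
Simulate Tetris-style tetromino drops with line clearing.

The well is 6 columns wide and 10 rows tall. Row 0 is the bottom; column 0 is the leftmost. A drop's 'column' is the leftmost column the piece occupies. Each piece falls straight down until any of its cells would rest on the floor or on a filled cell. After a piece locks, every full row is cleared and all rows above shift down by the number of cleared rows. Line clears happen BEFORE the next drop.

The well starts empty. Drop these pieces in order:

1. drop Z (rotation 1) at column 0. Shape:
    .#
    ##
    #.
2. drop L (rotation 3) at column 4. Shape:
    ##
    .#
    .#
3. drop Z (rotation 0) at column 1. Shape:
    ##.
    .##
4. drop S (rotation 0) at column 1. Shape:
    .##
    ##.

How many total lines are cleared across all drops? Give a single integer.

Answer: 0

Derivation:
Drop 1: Z rot1 at col 0 lands with bottom-row=0; cleared 0 line(s) (total 0); column heights now [2 3 0 0 0 0], max=3
Drop 2: L rot3 at col 4 lands with bottom-row=0; cleared 0 line(s) (total 0); column heights now [2 3 0 0 3 3], max=3
Drop 3: Z rot0 at col 1 lands with bottom-row=2; cleared 0 line(s) (total 0); column heights now [2 4 4 3 3 3], max=4
Drop 4: S rot0 at col 1 lands with bottom-row=4; cleared 0 line(s) (total 0); column heights now [2 5 6 6 3 3], max=6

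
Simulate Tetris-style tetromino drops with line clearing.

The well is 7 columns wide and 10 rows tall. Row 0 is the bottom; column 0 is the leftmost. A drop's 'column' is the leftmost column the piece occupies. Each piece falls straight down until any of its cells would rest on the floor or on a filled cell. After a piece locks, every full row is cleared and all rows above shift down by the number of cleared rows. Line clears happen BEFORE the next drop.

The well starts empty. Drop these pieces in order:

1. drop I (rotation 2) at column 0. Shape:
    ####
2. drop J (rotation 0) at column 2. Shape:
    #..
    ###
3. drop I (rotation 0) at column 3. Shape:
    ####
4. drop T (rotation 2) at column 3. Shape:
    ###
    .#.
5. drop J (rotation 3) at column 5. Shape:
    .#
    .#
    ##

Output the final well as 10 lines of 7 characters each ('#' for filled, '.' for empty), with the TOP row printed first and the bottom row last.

Answer: .......
.......
......#
......#
.....##
...###.
....#..
..#####
..###..
####...

Derivation:
Drop 1: I rot2 at col 0 lands with bottom-row=0; cleared 0 line(s) (total 0); column heights now [1 1 1 1 0 0 0], max=1
Drop 2: J rot0 at col 2 lands with bottom-row=1; cleared 0 line(s) (total 0); column heights now [1 1 3 2 2 0 0], max=3
Drop 3: I rot0 at col 3 lands with bottom-row=2; cleared 0 line(s) (total 0); column heights now [1 1 3 3 3 3 3], max=3
Drop 4: T rot2 at col 3 lands with bottom-row=3; cleared 0 line(s) (total 0); column heights now [1 1 3 5 5 5 3], max=5
Drop 5: J rot3 at col 5 lands with bottom-row=5; cleared 0 line(s) (total 0); column heights now [1 1 3 5 5 6 8], max=8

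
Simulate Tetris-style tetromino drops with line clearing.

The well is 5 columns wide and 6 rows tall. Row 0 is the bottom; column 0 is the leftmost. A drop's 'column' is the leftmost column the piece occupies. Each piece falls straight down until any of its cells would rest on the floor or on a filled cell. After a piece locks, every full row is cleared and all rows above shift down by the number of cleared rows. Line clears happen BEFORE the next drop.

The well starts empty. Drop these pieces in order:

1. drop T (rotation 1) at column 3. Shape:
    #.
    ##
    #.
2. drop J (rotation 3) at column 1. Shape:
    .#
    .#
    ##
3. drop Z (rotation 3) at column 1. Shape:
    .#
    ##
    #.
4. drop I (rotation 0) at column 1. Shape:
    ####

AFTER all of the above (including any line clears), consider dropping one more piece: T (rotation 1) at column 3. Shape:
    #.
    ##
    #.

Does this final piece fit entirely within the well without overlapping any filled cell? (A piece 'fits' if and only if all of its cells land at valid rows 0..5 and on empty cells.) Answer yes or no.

Drop 1: T rot1 at col 3 lands with bottom-row=0; cleared 0 line(s) (total 0); column heights now [0 0 0 3 2], max=3
Drop 2: J rot3 at col 1 lands with bottom-row=0; cleared 0 line(s) (total 0); column heights now [0 1 3 3 2], max=3
Drop 3: Z rot3 at col 1 lands with bottom-row=2; cleared 0 line(s) (total 0); column heights now [0 4 5 3 2], max=5
Drop 4: I rot0 at col 1 lands with bottom-row=5; cleared 0 line(s) (total 0); column heights now [0 6 6 6 6], max=6
Test piece T rot1 at col 3 (width 2): heights before test = [0 6 6 6 6]; fits = False

Answer: no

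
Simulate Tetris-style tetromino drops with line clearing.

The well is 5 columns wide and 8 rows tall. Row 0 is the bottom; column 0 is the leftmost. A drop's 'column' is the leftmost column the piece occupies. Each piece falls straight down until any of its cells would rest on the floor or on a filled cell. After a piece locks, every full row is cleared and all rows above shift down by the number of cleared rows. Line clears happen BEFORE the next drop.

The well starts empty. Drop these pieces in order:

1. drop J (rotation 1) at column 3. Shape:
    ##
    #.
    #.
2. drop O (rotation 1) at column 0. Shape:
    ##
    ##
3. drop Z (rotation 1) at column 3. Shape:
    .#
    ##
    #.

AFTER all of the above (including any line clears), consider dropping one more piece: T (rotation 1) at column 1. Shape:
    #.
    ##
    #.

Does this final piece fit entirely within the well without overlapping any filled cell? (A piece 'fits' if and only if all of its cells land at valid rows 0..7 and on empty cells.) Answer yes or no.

Drop 1: J rot1 at col 3 lands with bottom-row=0; cleared 0 line(s) (total 0); column heights now [0 0 0 3 3], max=3
Drop 2: O rot1 at col 0 lands with bottom-row=0; cleared 0 line(s) (total 0); column heights now [2 2 0 3 3], max=3
Drop 3: Z rot1 at col 3 lands with bottom-row=3; cleared 0 line(s) (total 0); column heights now [2 2 0 5 6], max=6
Test piece T rot1 at col 1 (width 2): heights before test = [2 2 0 5 6]; fits = True

Answer: yes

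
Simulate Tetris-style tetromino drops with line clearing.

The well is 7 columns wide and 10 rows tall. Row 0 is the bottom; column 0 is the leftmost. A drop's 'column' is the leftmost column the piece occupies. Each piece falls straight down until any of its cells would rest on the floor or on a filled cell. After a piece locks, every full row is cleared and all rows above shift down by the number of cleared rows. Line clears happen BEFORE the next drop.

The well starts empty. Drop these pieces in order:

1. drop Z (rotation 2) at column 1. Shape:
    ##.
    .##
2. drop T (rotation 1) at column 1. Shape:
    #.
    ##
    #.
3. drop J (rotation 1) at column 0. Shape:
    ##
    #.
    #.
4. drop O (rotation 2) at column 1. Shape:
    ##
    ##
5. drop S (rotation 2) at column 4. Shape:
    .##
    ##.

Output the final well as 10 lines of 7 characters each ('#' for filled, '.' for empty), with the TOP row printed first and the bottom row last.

Drop 1: Z rot2 at col 1 lands with bottom-row=0; cleared 0 line(s) (total 0); column heights now [0 2 2 1 0 0 0], max=2
Drop 2: T rot1 at col 1 lands with bottom-row=2; cleared 0 line(s) (total 0); column heights now [0 5 4 1 0 0 0], max=5
Drop 3: J rot1 at col 0 lands with bottom-row=3; cleared 0 line(s) (total 0); column heights now [6 6 4 1 0 0 0], max=6
Drop 4: O rot2 at col 1 lands with bottom-row=6; cleared 0 line(s) (total 0); column heights now [6 8 8 1 0 0 0], max=8
Drop 5: S rot2 at col 4 lands with bottom-row=0; cleared 0 line(s) (total 0); column heights now [6 8 8 1 1 2 2], max=8

Answer: .......
.......
.##....
.##....
##.....
##.....
###....
.#.....
.##..##
..####.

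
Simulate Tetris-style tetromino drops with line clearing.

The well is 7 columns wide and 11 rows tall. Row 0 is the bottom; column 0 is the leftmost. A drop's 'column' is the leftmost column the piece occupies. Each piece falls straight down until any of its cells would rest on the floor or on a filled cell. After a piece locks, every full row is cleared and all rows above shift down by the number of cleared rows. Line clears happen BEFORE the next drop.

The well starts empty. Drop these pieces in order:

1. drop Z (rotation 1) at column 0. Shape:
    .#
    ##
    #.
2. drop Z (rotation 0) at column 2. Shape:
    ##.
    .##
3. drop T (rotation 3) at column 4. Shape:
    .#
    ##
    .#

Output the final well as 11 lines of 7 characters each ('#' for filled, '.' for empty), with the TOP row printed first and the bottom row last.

Answer: .......
.......
.......
.......
.......
.......
.......
.......
.#...#.
######.
#..###.

Derivation:
Drop 1: Z rot1 at col 0 lands with bottom-row=0; cleared 0 line(s) (total 0); column heights now [2 3 0 0 0 0 0], max=3
Drop 2: Z rot0 at col 2 lands with bottom-row=0; cleared 0 line(s) (total 0); column heights now [2 3 2 2 1 0 0], max=3
Drop 3: T rot3 at col 4 lands with bottom-row=0; cleared 0 line(s) (total 0); column heights now [2 3 2 2 2 3 0], max=3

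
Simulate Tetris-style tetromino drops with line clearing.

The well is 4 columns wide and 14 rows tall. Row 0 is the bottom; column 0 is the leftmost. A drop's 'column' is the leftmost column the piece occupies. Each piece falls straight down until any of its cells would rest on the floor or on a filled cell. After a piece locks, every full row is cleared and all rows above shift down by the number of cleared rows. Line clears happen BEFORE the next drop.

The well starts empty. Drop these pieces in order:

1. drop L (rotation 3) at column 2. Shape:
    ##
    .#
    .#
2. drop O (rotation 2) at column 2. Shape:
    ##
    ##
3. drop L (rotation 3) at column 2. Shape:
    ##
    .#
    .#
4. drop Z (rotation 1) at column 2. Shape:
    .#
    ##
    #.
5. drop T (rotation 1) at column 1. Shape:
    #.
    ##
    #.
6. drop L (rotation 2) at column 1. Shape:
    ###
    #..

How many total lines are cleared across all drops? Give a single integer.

Drop 1: L rot3 at col 2 lands with bottom-row=0; cleared 0 line(s) (total 0); column heights now [0 0 3 3], max=3
Drop 2: O rot2 at col 2 lands with bottom-row=3; cleared 0 line(s) (total 0); column heights now [0 0 5 5], max=5
Drop 3: L rot3 at col 2 lands with bottom-row=5; cleared 0 line(s) (total 0); column heights now [0 0 8 8], max=8
Drop 4: Z rot1 at col 2 lands with bottom-row=8; cleared 0 line(s) (total 0); column heights now [0 0 10 11], max=11
Drop 5: T rot1 at col 1 lands with bottom-row=9; cleared 0 line(s) (total 0); column heights now [0 12 11 11], max=12
Drop 6: L rot2 at col 1 lands with bottom-row=12; cleared 0 line(s) (total 0); column heights now [0 14 14 14], max=14

Answer: 0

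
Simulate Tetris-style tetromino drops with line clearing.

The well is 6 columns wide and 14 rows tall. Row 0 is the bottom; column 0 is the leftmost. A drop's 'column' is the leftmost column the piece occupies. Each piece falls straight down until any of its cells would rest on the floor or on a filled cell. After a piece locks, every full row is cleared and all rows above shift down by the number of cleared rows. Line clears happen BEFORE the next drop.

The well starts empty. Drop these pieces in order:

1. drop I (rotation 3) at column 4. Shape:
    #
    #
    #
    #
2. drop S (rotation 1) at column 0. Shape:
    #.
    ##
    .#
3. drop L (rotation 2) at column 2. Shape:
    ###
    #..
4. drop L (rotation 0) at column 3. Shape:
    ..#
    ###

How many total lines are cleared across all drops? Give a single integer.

Drop 1: I rot3 at col 4 lands with bottom-row=0; cleared 0 line(s) (total 0); column heights now [0 0 0 0 4 0], max=4
Drop 2: S rot1 at col 0 lands with bottom-row=0; cleared 0 line(s) (total 0); column heights now [3 2 0 0 4 0], max=4
Drop 3: L rot2 at col 2 lands with bottom-row=3; cleared 0 line(s) (total 0); column heights now [3 2 5 5 5 0], max=5
Drop 4: L rot0 at col 3 lands with bottom-row=5; cleared 0 line(s) (total 0); column heights now [3 2 5 6 6 7], max=7

Answer: 0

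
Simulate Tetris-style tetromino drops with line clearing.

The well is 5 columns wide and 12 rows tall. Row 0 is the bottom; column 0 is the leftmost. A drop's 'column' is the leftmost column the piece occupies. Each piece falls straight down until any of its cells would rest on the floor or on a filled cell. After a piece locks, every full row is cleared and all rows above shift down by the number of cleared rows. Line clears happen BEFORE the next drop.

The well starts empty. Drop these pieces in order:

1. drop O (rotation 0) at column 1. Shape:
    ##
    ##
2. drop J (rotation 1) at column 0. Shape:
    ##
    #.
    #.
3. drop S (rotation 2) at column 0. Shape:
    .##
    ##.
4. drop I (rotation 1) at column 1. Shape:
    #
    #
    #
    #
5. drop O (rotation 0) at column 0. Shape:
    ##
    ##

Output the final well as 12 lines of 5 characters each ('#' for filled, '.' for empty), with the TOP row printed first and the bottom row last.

Drop 1: O rot0 at col 1 lands with bottom-row=0; cleared 0 line(s) (total 0); column heights now [0 2 2 0 0], max=2
Drop 2: J rot1 at col 0 lands with bottom-row=0; cleared 0 line(s) (total 0); column heights now [3 3 2 0 0], max=3
Drop 3: S rot2 at col 0 lands with bottom-row=3; cleared 0 line(s) (total 0); column heights now [4 5 5 0 0], max=5
Drop 4: I rot1 at col 1 lands with bottom-row=5; cleared 0 line(s) (total 0); column heights now [4 9 5 0 0], max=9
Drop 5: O rot0 at col 0 lands with bottom-row=9; cleared 0 line(s) (total 0); column heights now [11 11 5 0 0], max=11

Answer: .....
##...
##...
.#...
.#...
.#...
.#...
.##..
##...
##...
###..
###..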